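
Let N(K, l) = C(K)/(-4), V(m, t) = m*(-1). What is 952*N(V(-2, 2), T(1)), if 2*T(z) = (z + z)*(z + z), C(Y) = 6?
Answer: -1428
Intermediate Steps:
T(z) = 2*z**2 (T(z) = ((z + z)*(z + z))/2 = ((2*z)*(2*z))/2 = (4*z**2)/2 = 2*z**2)
V(m, t) = -m
N(K, l) = -3/2 (N(K, l) = 6/(-4) = 6*(-1/4) = -3/2)
952*N(V(-2, 2), T(1)) = 952*(-3/2) = -1428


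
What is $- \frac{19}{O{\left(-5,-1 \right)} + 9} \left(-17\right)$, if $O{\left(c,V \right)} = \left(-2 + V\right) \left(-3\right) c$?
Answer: $- \frac{323}{36} \approx -8.9722$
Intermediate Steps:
$O{\left(c,V \right)} = c \left(6 - 3 V\right)$ ($O{\left(c,V \right)} = \left(6 - 3 V\right) c = c \left(6 - 3 V\right)$)
$- \frac{19}{O{\left(-5,-1 \right)} + 9} \left(-17\right) = - \frac{19}{3 \left(-5\right) \left(2 - -1\right) + 9} \left(-17\right) = - \frac{19}{3 \left(-5\right) \left(2 + 1\right) + 9} \left(-17\right) = - \frac{19}{3 \left(-5\right) 3 + 9} \left(-17\right) = - \frac{19}{-45 + 9} \left(-17\right) = - \frac{19}{-36} \left(-17\right) = \left(-19\right) \left(- \frac{1}{36}\right) \left(-17\right) = \frac{19}{36} \left(-17\right) = - \frac{323}{36}$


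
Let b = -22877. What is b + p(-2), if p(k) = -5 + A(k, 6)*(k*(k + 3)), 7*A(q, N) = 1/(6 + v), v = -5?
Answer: -160176/7 ≈ -22882.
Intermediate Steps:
A(q, N) = ⅐ (A(q, N) = 1/(7*(6 - 5)) = (⅐)/1 = (⅐)*1 = ⅐)
p(k) = -5 + k*(3 + k)/7 (p(k) = -5 + (k*(k + 3))/7 = -5 + (k*(3 + k))/7 = -5 + k*(3 + k)/7)
b + p(-2) = -22877 + (-5 + (⅐)*(-2)² + (3/7)*(-2)) = -22877 + (-5 + (⅐)*4 - 6/7) = -22877 + (-5 + 4/7 - 6/7) = -22877 - 37/7 = -160176/7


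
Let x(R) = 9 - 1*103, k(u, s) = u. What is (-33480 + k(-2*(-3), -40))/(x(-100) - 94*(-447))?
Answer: -16737/20962 ≈ -0.79844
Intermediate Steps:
x(R) = -94 (x(R) = 9 - 103 = -94)
(-33480 + k(-2*(-3), -40))/(x(-100) - 94*(-447)) = (-33480 - 2*(-3))/(-94 - 94*(-447)) = (-33480 + 6)/(-94 + 42018) = -33474/41924 = -33474*1/41924 = -16737/20962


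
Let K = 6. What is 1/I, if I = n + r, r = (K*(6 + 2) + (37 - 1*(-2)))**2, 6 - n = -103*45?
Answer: 1/12210 ≈ 8.1900e-5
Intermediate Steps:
n = 4641 (n = 6 - (-103)*45 = 6 - 1*(-4635) = 6 + 4635 = 4641)
r = 7569 (r = (6*(6 + 2) + (37 - 1*(-2)))**2 = (6*8 + (37 + 2))**2 = (48 + 39)**2 = 87**2 = 7569)
I = 12210 (I = 4641 + 7569 = 12210)
1/I = 1/12210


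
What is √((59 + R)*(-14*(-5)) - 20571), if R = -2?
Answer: I*√16581 ≈ 128.77*I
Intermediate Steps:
√((59 + R)*(-14*(-5)) - 20571) = √((59 - 2)*(-14*(-5)) - 20571) = √(57*70 - 20571) = √(3990 - 20571) = √(-16581) = I*√16581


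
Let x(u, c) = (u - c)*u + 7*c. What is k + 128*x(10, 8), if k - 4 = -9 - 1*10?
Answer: 9713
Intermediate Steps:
x(u, c) = 7*c + u*(u - c) (x(u, c) = u*(u - c) + 7*c = 7*c + u*(u - c))
k = -15 (k = 4 + (-9 - 1*10) = 4 + (-9 - 10) = 4 - 19 = -15)
k + 128*x(10, 8) = -15 + 128*(10² + 7*8 - 1*8*10) = -15 + 128*(100 + 56 - 80) = -15 + 128*76 = -15 + 9728 = 9713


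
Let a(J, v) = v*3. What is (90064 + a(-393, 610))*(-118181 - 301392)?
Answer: -38556241262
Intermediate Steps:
a(J, v) = 3*v
(90064 + a(-393, 610))*(-118181 - 301392) = (90064 + 3*610)*(-118181 - 301392) = (90064 + 1830)*(-419573) = 91894*(-419573) = -38556241262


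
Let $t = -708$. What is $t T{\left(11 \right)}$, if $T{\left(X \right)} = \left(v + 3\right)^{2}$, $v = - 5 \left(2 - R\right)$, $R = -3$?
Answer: $-342672$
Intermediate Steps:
$v = -25$ ($v = - 5 \left(2 - -3\right) = - 5 \left(2 + 3\right) = \left(-5\right) 5 = -25$)
$T{\left(X \right)} = 484$ ($T{\left(X \right)} = \left(-25 + 3\right)^{2} = \left(-22\right)^{2} = 484$)
$t T{\left(11 \right)} = \left(-708\right) 484 = -342672$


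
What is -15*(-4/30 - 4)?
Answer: 62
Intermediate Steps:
-15*(-4/30 - 4) = -15*(-4*1/30 - 4) = -15*(-2/15 - 4) = -15*(-62/15) = 62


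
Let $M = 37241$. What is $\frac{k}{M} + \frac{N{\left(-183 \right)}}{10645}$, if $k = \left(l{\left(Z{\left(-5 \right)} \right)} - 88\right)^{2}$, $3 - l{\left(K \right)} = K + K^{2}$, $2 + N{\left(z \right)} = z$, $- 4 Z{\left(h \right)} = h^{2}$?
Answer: $\frac{7212069273}{20297238784} \approx 0.35532$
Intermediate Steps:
$Z{\left(h \right)} = - \frac{h^{2}}{4}$
$N{\left(z \right)} = -2 + z$
$l{\left(K \right)} = 3 - K - K^{2}$ ($l{\left(K \right)} = 3 - \left(K + K^{2}\right) = 3 - K - K^{2}$)
$k = \frac{3553225}{256}$ ($k = \left(\left(3 - - \frac{\left(-5\right)^{2}}{4} - \left(- \frac{\left(-5\right)^{2}}{4}\right)^{2}\right) - 88\right)^{2} = \left(\left(3 - \left(- \frac{1}{4}\right) 25 - \left(\left(- \frac{1}{4}\right) 25\right)^{2}\right) - 88\right)^{2} = \left(\left(3 - - \frac{25}{4} - \left(- \frac{25}{4}\right)^{2}\right) - 88\right)^{2} = \left(\left(3 + \frac{25}{4} - \frac{625}{16}\right) - 88\right)^{2} = \left(- \frac{477}{16} - 88\right)^{2} = \left(- \frac{1885}{16}\right)^{2} = \frac{3553225}{256} \approx 13880.0$)
$\frac{k}{M} + \frac{N{\left(-183 \right)}}{10645} = \frac{3553225}{256 \cdot 37241} + \frac{-2 - 183}{10645} = \frac{3553225}{256} \cdot \frac{1}{37241} - \frac{37}{2129} = \frac{3553225}{9533696} - \frac{37}{2129} = \frac{7212069273}{20297238784}$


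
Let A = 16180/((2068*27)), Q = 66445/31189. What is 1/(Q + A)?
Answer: 435367251/1053665260 ≈ 0.41319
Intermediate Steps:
Q = 66445/31189 (Q = 66445*(1/31189) = 66445/31189 ≈ 2.1304)
A = 4045/13959 (A = 16180/55836 = 16180*(1/55836) = 4045/13959 ≈ 0.28978)
1/(Q + A) = 1/(66445/31189 + 4045/13959) = 1/(1053665260/435367251) = 435367251/1053665260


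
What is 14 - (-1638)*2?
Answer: 3290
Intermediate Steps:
14 - (-1638)*2 = 14 - 78*(-42) = 14 + 3276 = 3290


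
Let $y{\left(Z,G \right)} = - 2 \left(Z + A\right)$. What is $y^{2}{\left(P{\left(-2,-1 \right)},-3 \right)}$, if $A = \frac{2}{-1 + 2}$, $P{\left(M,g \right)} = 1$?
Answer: $36$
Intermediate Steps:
$A = 2$ ($A = \frac{2}{1} = 2 \cdot 1 = 2$)
$y{\left(Z,G \right)} = -4 - 2 Z$ ($y{\left(Z,G \right)} = - 2 \left(Z + 2\right) = - 2 \left(2 + Z\right) = -4 - 2 Z$)
$y^{2}{\left(P{\left(-2,-1 \right)},-3 \right)} = \left(-4 - 2\right)^{2} = \left(-6\right)^{2} = 36$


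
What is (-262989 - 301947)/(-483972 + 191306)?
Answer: 282468/146333 ≈ 1.9303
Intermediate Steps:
(-262989 - 301947)/(-483972 + 191306) = -564936/(-292666) = -564936*(-1/292666) = 282468/146333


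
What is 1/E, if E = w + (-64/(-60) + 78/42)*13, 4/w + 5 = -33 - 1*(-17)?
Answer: 105/3971 ≈ 0.026442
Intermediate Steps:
w = -4/21 (w = 4/(-5 + (-33 - 1*(-17))) = 4/(-5 + (-33 + 17)) = 4/(-5 - 16) = 4/(-21) = 4*(-1/21) = -4/21 ≈ -0.19048)
E = 3971/105 (E = -4/21 + (-64/(-60) + 78/42)*13 = -4/21 + (-64*(-1/60) + 78*(1/42))*13 = -4/21 + (16/15 + 13/7)*13 = -4/21 + (307/105)*13 = -4/21 + 3991/105 = 3971/105 ≈ 37.819)
1/E = 1/(3971/105) = 105/3971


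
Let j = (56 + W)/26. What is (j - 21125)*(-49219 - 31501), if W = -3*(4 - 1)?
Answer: 22165833080/13 ≈ 1.7051e+9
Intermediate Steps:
W = -9 (W = -3*3 = -9)
j = 47/26 (j = (56 - 9)/26 = (1/26)*47 = 47/26 ≈ 1.8077)
(j - 21125)*(-49219 - 31501) = (47/26 - 21125)*(-49219 - 31501) = -549203/26*(-80720) = 22165833080/13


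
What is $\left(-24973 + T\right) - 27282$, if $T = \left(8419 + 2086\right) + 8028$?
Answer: $-33722$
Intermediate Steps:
$T = 18533$ ($T = 10505 + 8028 = 18533$)
$\left(-24973 + T\right) - 27282 = \left(-24973 + 18533\right) - 27282 = -6440 - 27282 = -33722$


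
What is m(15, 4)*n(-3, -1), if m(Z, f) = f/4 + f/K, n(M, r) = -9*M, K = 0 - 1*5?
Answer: 27/5 ≈ 5.4000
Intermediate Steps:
K = -5 (K = 0 - 5 = -5)
m(Z, f) = f/20 (m(Z, f) = f/4 + f/(-5) = f*(1/4) + f*(-1/5) = f/4 - f/5 = f/20)
m(15, 4)*n(-3, -1) = ((1/20)*4)*(-9*(-3)) = (1/5)*27 = 27/5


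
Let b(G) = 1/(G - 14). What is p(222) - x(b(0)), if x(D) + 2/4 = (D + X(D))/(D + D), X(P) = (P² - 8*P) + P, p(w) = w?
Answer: 6315/28 ≈ 225.54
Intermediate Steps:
b(G) = 1/(-14 + G)
X(P) = P² - 7*P
x(D) = -½ + (D + D*(-7 + D))/(2*D) (x(D) = -½ + (D + D*(-7 + D))/(D + D) = -½ + (D + D*(-7 + D))/((2*D)) = -½ + (D + D*(-7 + D))*(1/(2*D)) = -½ + (D + D*(-7 + D))/(2*D))
p(222) - x(b(0)) = 222 - (-7/2 + 1/(2*(-14 + 0))) = 222 - (-7/2 + (½)/(-14)) = 222 - (-7/2 + (½)*(-1/14)) = 222 - (-7/2 - 1/28) = 222 - 1*(-99/28) = 222 + 99/28 = 6315/28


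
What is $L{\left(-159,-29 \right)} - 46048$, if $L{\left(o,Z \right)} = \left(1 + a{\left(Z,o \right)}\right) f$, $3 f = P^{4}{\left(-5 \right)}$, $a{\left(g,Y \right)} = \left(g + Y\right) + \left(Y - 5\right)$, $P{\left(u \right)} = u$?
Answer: $-119173$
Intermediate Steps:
$a{\left(g,Y \right)} = -5 + g + 2 Y$ ($a{\left(g,Y \right)} = \left(Y + g\right) + \left(-5 + Y\right) = -5 + g + 2 Y$)
$f = \frac{625}{3}$ ($f = \frac{\left(-5\right)^{4}}{3} = \frac{1}{3} \cdot 625 = \frac{625}{3} \approx 208.33$)
$L{\left(o,Z \right)} = - \frac{2500}{3} + \frac{625 Z}{3} + \frac{1250 o}{3}$ ($L{\left(o,Z \right)} = \left(1 + \left(-5 + Z + 2 o\right)\right) \frac{625}{3} = \left(-4 + Z + 2 o\right) \frac{625}{3} = - \frac{2500}{3} + \frac{625 Z}{3} + \frac{1250 o}{3}$)
$L{\left(-159,-29 \right)} - 46048 = \left(- \frac{2500}{3} + \frac{625}{3} \left(-29\right) + \frac{1250}{3} \left(-159\right)\right) - 46048 = \left(- \frac{2500}{3} - \frac{18125}{3} - 66250\right) - 46048 = -73125 - 46048 = -119173$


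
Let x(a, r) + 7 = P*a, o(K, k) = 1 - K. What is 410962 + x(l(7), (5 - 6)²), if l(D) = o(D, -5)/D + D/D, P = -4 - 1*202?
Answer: 2876479/7 ≈ 4.1093e+5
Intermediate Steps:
P = -206 (P = -4 - 202 = -206)
l(D) = 1 + (1 - D)/D (l(D) = (1 - D)/D + D/D = (1 - D)/D + 1 = 1 + (1 - D)/D)
x(a, r) = -7 - 206*a
410962 + x(l(7), (5 - 6)²) = 410962 + (-7 - 206/7) = 410962 - 255/7 = 2876479/7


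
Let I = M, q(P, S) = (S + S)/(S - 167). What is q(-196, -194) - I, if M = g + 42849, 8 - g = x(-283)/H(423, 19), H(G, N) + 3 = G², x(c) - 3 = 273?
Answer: -461360346363/10765381 ≈ -42856.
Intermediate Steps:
x(c) = 276 (x(c) = 3 + 273 = 276)
H(G, N) = -3 + G²
g = 238522/29821 (g = 8 - 276/(-3 + 423²) = 8 - 276/(-3 + 178929) = 8 - 276/178926 = 8 - 1*46/29821 = 8 - 46/29821 = 238522/29821 ≈ 7.9985)
q(P, S) = 2*S/(-167 + S) (q(P, S) = (2*S)/(-167 + S) = 2*S/(-167 + S))
M = 1278038551/29821 (M = 238522/29821 + 42849 = 1278038551/29821 ≈ 42857.)
I = 1278038551/29821 ≈ 42857.
q(-196, -194) - I = 2*(-194)/(-167 - 194) - 1*1278038551/29821 = 2*(-194)/(-361) - 1278038551/29821 = 2*(-194)*(-1/361) - 1278038551/29821 = 388/361 - 1278038551/29821 = -461360346363/10765381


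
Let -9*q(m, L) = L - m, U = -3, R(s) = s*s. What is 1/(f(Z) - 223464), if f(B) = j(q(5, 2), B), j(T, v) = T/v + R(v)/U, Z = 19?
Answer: -19/4248102 ≈ -4.4726e-6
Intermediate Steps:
R(s) = s²
q(m, L) = -L/9 + m/9 (q(m, L) = -(L - m)/9 = -L/9 + m/9)
j(T, v) = -v²/3 + T/v (j(T, v) = T/v + v²/(-3) = T/v + v²*(-⅓) = T/v - v²/3 = -v²/3 + T/v)
f(B) = (⅓ - B³/3)/B (f(B) = ((-⅑*2 + (⅑)*5) - B³/3)/B = ((-2/9 + 5/9) - B³/3)/B = (⅓ - B³/3)/B)
1/(f(Z) - 223464) = 1/((⅓)*(1 - 1*19³)/19 - 223464) = 1/((⅓)*(1/19)*(1 - 1*6859) - 223464) = 1/((⅓)*(1/19)*(1 - 6859) - 223464) = 1/((⅓)*(1/19)*(-6858) - 223464) = 1/(-2286/19 - 223464) = 1/(-4248102/19) = -19/4248102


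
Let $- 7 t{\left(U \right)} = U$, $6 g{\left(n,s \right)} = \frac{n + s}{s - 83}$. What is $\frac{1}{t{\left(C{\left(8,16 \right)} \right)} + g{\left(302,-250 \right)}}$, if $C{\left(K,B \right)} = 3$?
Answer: $- \frac{6993}{3179} \approx -2.1997$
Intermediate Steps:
$g{\left(n,s \right)} = \frac{n + s}{6 \left(-83 + s\right)}$ ($g{\left(n,s \right)} = \frac{\left(n + s\right) \frac{1}{s - 83}}{6} = \frac{\left(n + s\right) \frac{1}{-83 + s}}{6} = \frac{\frac{1}{-83 + s} \left(n + s\right)}{6} = \frac{n + s}{6 \left(-83 + s\right)}$)
$t{\left(U \right)} = - \frac{U}{7}$
$\frac{1}{t{\left(C{\left(8,16 \right)} \right)} + g{\left(302,-250 \right)}} = \frac{1}{\left(- \frac{1}{7}\right) 3 + \frac{302 - 250}{6 \left(-83 - 250\right)}} = \frac{1}{- \frac{3}{7} + \frac{1}{6} \frac{1}{-333} \cdot 52} = \frac{1}{- \frac{3}{7} + \frac{1}{6} \left(- \frac{1}{333}\right) 52} = \frac{1}{- \frac{3}{7} - \frac{26}{999}} = \frac{1}{- \frac{3179}{6993}} = - \frac{6993}{3179}$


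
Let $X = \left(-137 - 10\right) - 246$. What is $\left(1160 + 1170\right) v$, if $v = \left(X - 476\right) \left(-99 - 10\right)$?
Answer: $220699930$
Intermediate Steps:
$X = -393$ ($X = -147 - 246 = -393$)
$v = 94721$ ($v = \left(-393 - 476\right) \left(-99 - 10\right) = - 869 \left(-99 + \left(-277 + 267\right)\right) = - 869 \left(-99 - 10\right) = \left(-869\right) \left(-109\right) = 94721$)
$\left(1160 + 1170\right) v = \left(1160 + 1170\right) 94721 = 2330 \cdot 94721 = 220699930$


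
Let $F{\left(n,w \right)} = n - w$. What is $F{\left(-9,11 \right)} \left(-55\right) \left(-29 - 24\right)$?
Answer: $-58300$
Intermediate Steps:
$F{\left(-9,11 \right)} \left(-55\right) \left(-29 - 24\right) = \left(-9 - 11\right) \left(-55\right) \left(-29 - 24\right) = \left(-20\right) \left(-55\right) \left(-53\right) = 1100 \left(-53\right) = -58300$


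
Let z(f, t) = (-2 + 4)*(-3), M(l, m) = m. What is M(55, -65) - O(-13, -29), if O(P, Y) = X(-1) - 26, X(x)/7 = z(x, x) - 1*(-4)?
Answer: -25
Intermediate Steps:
z(f, t) = -6 (z(f, t) = 2*(-3) = -6)
X(x) = -14 (X(x) = 7*(-6 - 1*(-4)) = 7*(-6 + 4) = 7*(-2) = -14)
O(P, Y) = -40 (O(P, Y) = -14 - 26 = -40)
M(55, -65) - O(-13, -29) = -65 - 1*(-40) = -65 + 40 = -25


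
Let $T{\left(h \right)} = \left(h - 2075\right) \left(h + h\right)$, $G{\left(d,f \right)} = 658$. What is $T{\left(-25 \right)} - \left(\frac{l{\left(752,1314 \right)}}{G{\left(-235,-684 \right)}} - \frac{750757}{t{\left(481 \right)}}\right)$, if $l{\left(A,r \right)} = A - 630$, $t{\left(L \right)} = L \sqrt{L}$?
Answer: $\frac{34544939}{329} + \frac{750757 \sqrt{481}}{231361} \approx 1.0507 \cdot 10^{5}$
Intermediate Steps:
$t{\left(L \right)} = L^{\frac{3}{2}}$
$T{\left(h \right)} = 2 h \left(-2075 + h\right)$ ($T{\left(h \right)} = \left(-2075 + h\right) 2 h = 2 h \left(-2075 + h\right)$)
$l{\left(A,r \right)} = -630 + A$
$T{\left(-25 \right)} - \left(\frac{l{\left(752,1314 \right)}}{G{\left(-235,-684 \right)}} - \frac{750757}{t{\left(481 \right)}}\right) = 2 \left(-25\right) \left(-2075 - 25\right) - \left(\frac{-630 + 752}{658} - \frac{750757}{481^{\frac{3}{2}}}\right) = 2 \left(-25\right) \left(-2100\right) - \left(122 \cdot \frac{1}{658} - \frac{750757}{481 \sqrt{481}}\right) = 105000 - \left(\frac{61}{329} - 750757 \frac{\sqrt{481}}{231361}\right) = 105000 - \left(\frac{61}{329} - \frac{750757 \sqrt{481}}{231361}\right) = \frac{34544939}{329} + \frac{750757 \sqrt{481}}{231361}$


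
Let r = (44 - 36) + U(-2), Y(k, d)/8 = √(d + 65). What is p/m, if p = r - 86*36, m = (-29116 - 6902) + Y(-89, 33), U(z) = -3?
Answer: 55665819/648645026 + 43274*√2/324322513 ≈ 0.086007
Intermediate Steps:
Y(k, d) = 8*√(65 + d) (Y(k, d) = 8*√(d + 65) = 8*√(65 + d))
r = 5 (r = (44 - 36) - 3 = 8 - 3 = 5)
m = -36018 + 56*√2 (m = (-29116 - 6902) + 8*√(65 + 33) = -36018 + 8*√98 = -36018 + 8*(7*√2) = -36018 + 56*√2 ≈ -35939.)
p = -3091 (p = 5 - 86*36 = 5 - 3096 = -3091)
p/m = -3091/(-36018 + 56*√2)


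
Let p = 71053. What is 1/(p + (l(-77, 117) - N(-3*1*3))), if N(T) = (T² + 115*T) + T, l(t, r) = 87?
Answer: 1/72103 ≈ 1.3869e-5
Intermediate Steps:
N(T) = T² + 116*T
1/(p + (l(-77, 117) - N(-3*1*3))) = 1/(71053 + (87 - -3*1*3*(116 - 3*1*3))) = 1/(71053 + (87 - (-3*3)*(116 - 3*3))) = 1/(71053 + (87 - (-9)*(116 - 9))) = 1/(71053 + (87 - (-9)*107)) = 1/(71053 + (87 - 1*(-963))) = 1/(71053 + (87 + 963)) = 1/(71053 + 1050) = 1/72103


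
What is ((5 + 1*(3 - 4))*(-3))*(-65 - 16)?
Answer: 972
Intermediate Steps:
((5 + 1*(3 - 4))*(-3))*(-65 - 16) = ((5 + 1*(-1))*(-3))*(-81) = ((5 - 1)*(-3))*(-81) = (4*(-3))*(-81) = -12*(-81) = 972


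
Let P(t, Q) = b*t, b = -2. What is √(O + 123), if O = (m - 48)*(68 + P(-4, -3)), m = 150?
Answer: 15*√35 ≈ 88.741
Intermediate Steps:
P(t, Q) = -2*t
O = 7752 (O = (150 - 48)*(68 - 2*(-4)) = 102*(68 + 8) = 102*76 = 7752)
√(O + 123) = √(7752 + 123) = √7875 = 15*√35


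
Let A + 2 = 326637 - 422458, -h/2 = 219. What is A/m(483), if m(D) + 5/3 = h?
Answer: 287469/1319 ≈ 217.94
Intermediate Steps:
h = -438 (h = -2*219 = -438)
m(D) = -1319/3 (m(D) = -5/3 - 438 = -1319/3)
A = -95823 (A = -2 + (326637 - 422458) = -2 - 95821 = -95823)
A/m(483) = -95823/(-1319/3) = -95823*(-3/1319) = 287469/1319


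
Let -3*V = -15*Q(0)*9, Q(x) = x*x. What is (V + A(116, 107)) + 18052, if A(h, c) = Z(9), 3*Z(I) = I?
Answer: 18055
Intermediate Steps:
Q(x) = x**2
Z(I) = I/3
A(h, c) = 3 (A(h, c) = (1/3)*9 = 3)
V = 0 (V = -(-15*0**2)*9/3 = -(-15*0)*9/3 = -0*9 = -1/3*0 = 0)
(V + A(116, 107)) + 18052 = (0 + 3) + 18052 = 3 + 18052 = 18055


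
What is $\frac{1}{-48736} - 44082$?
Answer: $- \frac{2148380353}{48736} \approx -44082.0$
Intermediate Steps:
$\frac{1}{-48736} - 44082 = - \frac{1}{48736} - 44082 = - \frac{2148380353}{48736}$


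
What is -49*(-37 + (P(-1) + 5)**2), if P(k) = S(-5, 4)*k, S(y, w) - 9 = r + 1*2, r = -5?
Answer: 1764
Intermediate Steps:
S(y, w) = 6 (S(y, w) = 9 + (-5 + 1*2) = 9 + (-5 + 2) = 9 - 3 = 6)
P(k) = 6*k
-49*(-37 + (P(-1) + 5)**2) = -49*(-37 + (6*(-1) + 5)**2) = -49*(-37 + (-6 + 5)**2) = -49*(-37 + (-1)**2) = -49*(-37 + 1) = -49*(-36) = 1764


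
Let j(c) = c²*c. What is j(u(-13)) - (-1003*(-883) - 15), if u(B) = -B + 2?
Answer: -882259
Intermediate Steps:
u(B) = 2 - B
j(c) = c³
j(u(-13)) - (-1003*(-883) - 15) = (2 - 1*(-13))³ - (-1003*(-883) - 15) = (2 + 13)³ - (885649 - 15) = 15³ - 1*885634 = 3375 - 885634 = -882259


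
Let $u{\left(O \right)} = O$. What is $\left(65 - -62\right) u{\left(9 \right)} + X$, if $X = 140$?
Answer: $1283$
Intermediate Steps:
$\left(65 - -62\right) u{\left(9 \right)} + X = \left(65 - -62\right) 9 + 140 = \left(65 + 62\right) 9 + 140 = 127 \cdot 9 + 140 = 1143 + 140 = 1283$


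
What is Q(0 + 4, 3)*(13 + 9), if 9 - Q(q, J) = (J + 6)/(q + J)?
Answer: 1188/7 ≈ 169.71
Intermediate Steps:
Q(q, J) = 9 - (6 + J)/(J + q) (Q(q, J) = 9 - (J + 6)/(q + J) = 9 - (6 + J)/(J + q))
Q(0 + 4, 3)*(13 + 9) = ((-6 + 8*3 + 9*(0 + 4))/(3 + (0 + 4)))*(13 + 9) = ((-6 + 24 + 9*4)/(3 + 4))*22 = ((-6 + 24 + 36)/7)*22 = ((⅐)*54)*22 = (54/7)*22 = 1188/7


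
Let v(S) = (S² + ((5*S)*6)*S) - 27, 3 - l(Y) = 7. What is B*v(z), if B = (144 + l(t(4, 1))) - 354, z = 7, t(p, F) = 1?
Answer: -319288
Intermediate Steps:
l(Y) = -4 (l(Y) = 3 - 1*7 = 3 - 7 = -4)
v(S) = -27 + 31*S² (v(S) = (S² + (30*S)*S) - 27 = (S² + 30*S²) - 27 = 31*S² - 27 = -27 + 31*S²)
B = -214 (B = (144 - 4) - 354 = 140 - 354 = -214)
B*v(z) = -214*(-27 + 31*7²) = -214*(-27 + 31*49) = -214*(-27 + 1519) = -214*1492 = -319288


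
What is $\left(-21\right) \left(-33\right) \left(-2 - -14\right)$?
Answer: $8316$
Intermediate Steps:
$\left(-21\right) \left(-33\right) \left(-2 - -14\right) = 693 \left(-2 + 14\right) = 693 \cdot 12 = 8316$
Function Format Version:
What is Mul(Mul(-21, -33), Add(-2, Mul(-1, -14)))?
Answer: 8316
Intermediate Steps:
Mul(Mul(-21, -33), Add(-2, Mul(-1, -14))) = Mul(693, Add(-2, 14)) = Mul(693, 12) = 8316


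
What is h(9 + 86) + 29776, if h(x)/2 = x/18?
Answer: 268079/9 ≈ 29787.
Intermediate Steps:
h(x) = x/9 (h(x) = 2*(x/18) = x/9)
h(9 + 86) + 29776 = (9 + 86)/9 + 29776 = (⅑)*95 + 29776 = 95/9 + 29776 = 268079/9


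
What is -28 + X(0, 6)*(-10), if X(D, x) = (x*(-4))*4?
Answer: 932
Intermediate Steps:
X(D, x) = -16*x (X(D, x) = -4*x*4 = -16*x)
-28 + X(0, 6)*(-10) = -28 - 16*6*(-10) = -28 - 96*(-10) = -28 + 960 = 932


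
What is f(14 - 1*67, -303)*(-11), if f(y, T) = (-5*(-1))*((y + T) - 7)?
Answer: 19965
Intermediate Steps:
f(y, T) = -35 + 5*T + 5*y (f(y, T) = 5*((T + y) - 7) = 5*(-7 + T + y) = -35 + 5*T + 5*y)
f(14 - 1*67, -303)*(-11) = (-35 + 5*(-303) + 5*(14 - 1*67))*(-11) = (-35 - 1515 + 5*(14 - 67))*(-11) = (-35 - 1515 + 5*(-53))*(-11) = (-35 - 1515 - 265)*(-11) = -1815*(-11) = 19965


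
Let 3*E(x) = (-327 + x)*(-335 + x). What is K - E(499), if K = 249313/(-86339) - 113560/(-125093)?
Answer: -304721958860423/32401213581 ≈ -9404.6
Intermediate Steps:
E(x) = (-335 + x)*(-327 + x)/3 (E(x) = ((-327 + x)*(-335 + x))/3 = ((-335 + x)*(-327 + x))/3 = (-335 + x)*(-327 + x)/3)
K = -21382654269/10800404527 (K = 249313*(-1/86339) - 113560*(-1/125093) = -249313/86339 + 113560/125093 = -21382654269/10800404527 ≈ -1.9798)
K - E(499) = -21382654269/10800404527 - (36515 - 662/3*499 + (⅓)*499²) = -21382654269/10800404527 - (36515 - 330338/3 + (⅓)*249001) = -21382654269/10800404527 - (36515 - 330338/3 + 249001/3) = -21382654269/10800404527 - 1*28208/3 = -21382654269/10800404527 - 28208/3 = -304721958860423/32401213581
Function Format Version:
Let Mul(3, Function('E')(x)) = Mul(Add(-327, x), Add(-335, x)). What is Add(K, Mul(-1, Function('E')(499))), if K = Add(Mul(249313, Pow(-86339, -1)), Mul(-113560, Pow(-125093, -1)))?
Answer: Rational(-304721958860423, 32401213581) ≈ -9404.6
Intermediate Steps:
Function('E')(x) = Mul(Rational(1, 3), Add(-335, x), Add(-327, x)) (Function('E')(x) = Mul(Rational(1, 3), Mul(Add(-327, x), Add(-335, x))) = Mul(Rational(1, 3), Mul(Add(-335, x), Add(-327, x))) = Mul(Rational(1, 3), Add(-335, x), Add(-327, x)))
K = Rational(-21382654269, 10800404527) (K = Add(Mul(249313, Rational(-1, 86339)), Mul(-113560, Rational(-1, 125093))) = Add(Rational(-249313, 86339), Rational(113560, 125093)) = Rational(-21382654269, 10800404527) ≈ -1.9798)
Add(K, Mul(-1, Function('E')(499))) = Add(Rational(-21382654269, 10800404527), Mul(-1, Add(36515, Mul(Rational(-662, 3), 499), Mul(Rational(1, 3), Pow(499, 2))))) = Add(Rational(-21382654269, 10800404527), Mul(-1, Add(36515, Rational(-330338, 3), Mul(Rational(1, 3), 249001)))) = Add(Rational(-21382654269, 10800404527), Mul(-1, Add(36515, Rational(-330338, 3), Rational(249001, 3)))) = Add(Rational(-21382654269, 10800404527), Mul(-1, Rational(28208, 3))) = Add(Rational(-21382654269, 10800404527), Rational(-28208, 3)) = Rational(-304721958860423, 32401213581)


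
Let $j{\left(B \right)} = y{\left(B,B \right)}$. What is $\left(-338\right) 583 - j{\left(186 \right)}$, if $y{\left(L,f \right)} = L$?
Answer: $-197240$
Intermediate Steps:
$j{\left(B \right)} = B$
$\left(-338\right) 583 - j{\left(186 \right)} = \left(-338\right) 583 - 186 = -197054 - 186 = -197240$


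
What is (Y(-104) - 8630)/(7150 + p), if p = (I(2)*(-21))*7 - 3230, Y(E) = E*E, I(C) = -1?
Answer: 2186/4067 ≈ 0.53750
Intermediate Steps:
Y(E) = E²
p = -3083 (p = -1*(-21)*7 - 3230 = 21*7 - 3230 = 147 - 3230 = -3083)
(Y(-104) - 8630)/(7150 + p) = ((-104)² - 8630)/(7150 - 3083) = (10816 - 8630)/4067 = 2186*(1/4067) = 2186/4067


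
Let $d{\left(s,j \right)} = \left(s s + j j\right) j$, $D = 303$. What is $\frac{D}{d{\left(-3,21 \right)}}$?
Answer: $\frac{101}{3150} \approx 0.032063$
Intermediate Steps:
$d{\left(s,j \right)} = j \left(j^{2} + s^{2}\right)$ ($d{\left(s,j \right)} = \left(s^{2} + j^{2}\right) j = \left(j^{2} + s^{2}\right) j = j \left(j^{2} + s^{2}\right)$)
$\frac{D}{d{\left(-3,21 \right)}} = \frac{303}{21 \left(21^{2} + \left(-3\right)^{2}\right)} = \frac{303}{21 \left(441 + 9\right)} = \frac{303}{21 \cdot 450} = \frac{303}{9450} = 303 \cdot \frac{1}{9450} = \frac{101}{3150}$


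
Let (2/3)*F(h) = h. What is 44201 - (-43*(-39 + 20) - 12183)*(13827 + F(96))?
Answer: 158838587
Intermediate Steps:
F(h) = 3*h/2
44201 - (-43*(-39 + 20) - 12183)*(13827 + F(96)) = 44201 - (-43*(-39 + 20) - 12183)*(13827 + (3/2)*96) = 44201 - (-43*(-19) - 12183)*(13827 + 144) = 44201 - (817 - 12183)*13971 = 44201 - (-11366)*13971 = 44201 - 1*(-158794386) = 44201 + 158794386 = 158838587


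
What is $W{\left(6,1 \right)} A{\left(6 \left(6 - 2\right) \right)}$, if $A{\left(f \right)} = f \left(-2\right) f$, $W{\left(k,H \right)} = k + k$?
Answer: $-13824$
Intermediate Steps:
$W{\left(k,H \right)} = 2 k$
$A{\left(f \right)} = - 2 f^{2}$ ($A{\left(f \right)} = - 2 f f = - 2 f^{2}$)
$W{\left(6,1 \right)} A{\left(6 \left(6 - 2\right) \right)} = 2 \cdot 6 \left(- 2 \left(6 \left(6 - 2\right)\right)^{2}\right) = 12 \left(- 2 \left(6 \cdot 4\right)^{2}\right) = 12 \left(- 2 \cdot 24^{2}\right) = 12 \left(\left(-2\right) 576\right) = 12 \left(-1152\right) = -13824$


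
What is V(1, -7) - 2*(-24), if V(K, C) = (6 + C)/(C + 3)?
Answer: 193/4 ≈ 48.250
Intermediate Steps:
V(K, C) = (6 + C)/(3 + C)
V(1, -7) - 2*(-24) = (6 - 7)/(3 - 7) - 2*(-24) = -1/(-4) + 48 = -¼*(-1) + 48 = ¼ + 48 = 193/4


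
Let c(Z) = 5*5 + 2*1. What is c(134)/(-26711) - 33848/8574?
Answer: -452172713/114510057 ≈ -3.9488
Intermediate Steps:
c(Z) = 27 (c(Z) = 25 + 2 = 27)
c(134)/(-26711) - 33848/8574 = 27/(-26711) - 33848/8574 = 27*(-1/26711) - 33848*1/8574 = -27/26711 - 16924/4287 = -452172713/114510057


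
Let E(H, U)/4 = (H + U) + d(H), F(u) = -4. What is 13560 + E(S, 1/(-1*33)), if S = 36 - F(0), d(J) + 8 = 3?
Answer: 452096/33 ≈ 13700.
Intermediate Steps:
d(J) = -5 (d(J) = -8 + 3 = -5)
S = 40 (S = 36 - 1*(-4) = 36 + 4 = 40)
E(H, U) = -20 + 4*H + 4*U (E(H, U) = 4*((H + U) - 5) = 4*(-5 + H + U) = -20 + 4*H + 4*U)
13560 + E(S, 1/(-1*33)) = 13560 + (-20 + 4*40 + 4/((-1*33))) = 13560 + (-20 + 160 + 4/(-33)) = 13560 + (-20 + 160 + 4*(-1/33)) = 13560 + (-20 + 160 - 4/33) = 13560 + 4616/33 = 452096/33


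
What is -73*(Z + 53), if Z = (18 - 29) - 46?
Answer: 292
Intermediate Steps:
Z = -57 (Z = -11 - 46 = -57)
-73*(Z + 53) = -73*(-57 + 53) = -73*(-4) = 292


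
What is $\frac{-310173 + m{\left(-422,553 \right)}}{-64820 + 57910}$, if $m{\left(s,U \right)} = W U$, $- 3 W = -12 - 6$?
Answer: $\frac{61371}{1382} \approx 44.407$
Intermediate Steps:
$W = 6$ ($W = - \frac{-12 - 6}{3} = \left(- \frac{1}{3}\right) \left(-18\right) = 6$)
$m{\left(s,U \right)} = 6 U$
$\frac{-310173 + m{\left(-422,553 \right)}}{-64820 + 57910} = \frac{-310173 + 6 \cdot 553}{-64820 + 57910} = \frac{-310173 + 3318}{-6910} = \left(-306855\right) \left(- \frac{1}{6910}\right) = \frac{61371}{1382}$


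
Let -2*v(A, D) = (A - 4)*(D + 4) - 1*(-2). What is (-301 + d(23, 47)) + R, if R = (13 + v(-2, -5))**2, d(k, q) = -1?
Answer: -221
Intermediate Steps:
v(A, D) = -1 - (-4 + A)*(4 + D)/2 (v(A, D) = -((A - 4)*(D + 4) - 1*(-2))/2 = -((-4 + A)*(4 + D) + 2)/2 = -(2 + (-4 + A)*(4 + D))/2 = -1 - (-4 + A)*(4 + D)/2)
R = 81 (R = (13 + (7 - 2*(-2) + 2*(-5) - 1/2*(-2)*(-5)))**2 = (13 + (7 + 4 - 10 - 5))**2 = (13 - 4)**2 = 9**2 = 81)
(-301 + d(23, 47)) + R = (-301 - 1) + 81 = -302 + 81 = -221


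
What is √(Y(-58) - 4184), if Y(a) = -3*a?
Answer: I*√4010 ≈ 63.325*I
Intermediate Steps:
√(Y(-58) - 4184) = √(-3*(-58) - 4184) = √(174 - 4184) = √(-4010) = I*√4010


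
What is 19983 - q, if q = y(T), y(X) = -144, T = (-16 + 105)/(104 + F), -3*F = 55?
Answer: 20127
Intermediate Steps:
F = -55/3 (F = -⅓*55 = -55/3 ≈ -18.333)
T = 267/257 (T = (-16 + 105)/(104 - 55/3) = 89/(257/3) = 89*(3/257) = 267/257 ≈ 1.0389)
q = -144
19983 - q = 19983 - 1*(-144) = 19983 + 144 = 20127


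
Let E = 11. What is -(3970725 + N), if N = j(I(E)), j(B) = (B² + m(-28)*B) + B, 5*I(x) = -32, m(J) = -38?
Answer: -99275069/25 ≈ -3.9710e+6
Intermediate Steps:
I(x) = -32/5 (I(x) = (⅕)*(-32) = -32/5)
j(B) = B² - 37*B (j(B) = (B² - 38*B) + B = B² - 37*B)
N = 6944/25 (N = -32*(-37 - 32/5)/5 = -32/5*(-217/5) = 6944/25 ≈ 277.76)
-(3970725 + N) = -(3970725 + 6944/25) = -1*99275069/25 = -99275069/25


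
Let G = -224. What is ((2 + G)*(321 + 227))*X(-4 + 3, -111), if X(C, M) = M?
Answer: 13503816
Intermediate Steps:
((2 + G)*(321 + 227))*X(-4 + 3, -111) = ((2 - 224)*(321 + 227))*(-111) = -222*548*(-111) = -121656*(-111) = 13503816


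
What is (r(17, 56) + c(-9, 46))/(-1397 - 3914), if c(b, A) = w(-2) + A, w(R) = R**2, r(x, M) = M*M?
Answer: -3186/5311 ≈ -0.59989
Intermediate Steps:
r(x, M) = M**2
c(b, A) = 4 + A (c(b, A) = (-2)**2 + A = 4 + A)
(r(17, 56) + c(-9, 46))/(-1397 - 3914) = (56**2 + (4 + 46))/(-1397 - 3914) = (3136 + 50)/(-5311) = 3186*(-1/5311) = -3186/5311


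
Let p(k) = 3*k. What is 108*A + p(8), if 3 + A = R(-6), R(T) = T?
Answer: -948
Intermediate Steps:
A = -9 (A = -3 - 6 = -9)
108*A + p(8) = 108*(-9) + 3*8 = -972 + 24 = -948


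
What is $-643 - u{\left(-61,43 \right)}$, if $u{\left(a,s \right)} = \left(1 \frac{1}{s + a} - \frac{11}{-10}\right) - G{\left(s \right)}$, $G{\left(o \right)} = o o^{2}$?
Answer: $\frac{3548833}{45} \approx 78863.0$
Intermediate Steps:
$G{\left(o \right)} = o^{3}$
$u{\left(a,s \right)} = \frac{11}{10} + \frac{1}{a + s} - s^{3}$ ($u{\left(a,s \right)} = \left(1 \frac{1}{s + a} - \frac{11}{-10}\right) - s^{3} = \left(1 \frac{1}{a + s} - - \frac{11}{10}\right) - s^{3} = \left(\frac{1}{a + s} + \frac{11}{10}\right) - s^{3} = \left(\frac{11}{10} + \frac{1}{a + s}\right) - s^{3} = \frac{11}{10} + \frac{1}{a + s} - s^{3}$)
$-643 - u{\left(-61,43 \right)} = -643 - \frac{1 - 43^{4} + \frac{11}{10} \left(-61\right) + \frac{11}{10} \cdot 43 - - 61 \cdot 43^{3}}{-61 + 43} = -643 - \frac{1 - 3418801 - \frac{671}{10} + \frac{473}{10} - \left(-61\right) 79507}{-18} = -643 - - \frac{1 - 3418801 - \frac{671}{10} + \frac{473}{10} + 4849927}{18} = -643 - \left(- \frac{1}{18}\right) \frac{7155536}{5} = -643 - - \frac{3577768}{45} = -643 + \frac{3577768}{45} = \frac{3548833}{45}$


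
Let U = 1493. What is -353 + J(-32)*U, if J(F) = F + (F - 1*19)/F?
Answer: -1463985/32 ≈ -45750.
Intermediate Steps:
J(F) = F + (-19 + F)/F (J(F) = F + (F - 19)/F = F + (-19 + F)/F)
-353 + J(-32)*U = -353 + (1 - 32 - 19/(-32))*1493 = -353 + (1 - 32 - 19*(-1/32))*1493 = -353 + (1 - 32 + 19/32)*1493 = -353 - 973/32*1493 = -353 - 1452689/32 = -1463985/32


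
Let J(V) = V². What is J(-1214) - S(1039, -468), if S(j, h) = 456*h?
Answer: 1687204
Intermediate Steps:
J(-1214) - S(1039, -468) = (-1214)² - 456*(-468) = 1473796 - 1*(-213408) = 1473796 + 213408 = 1687204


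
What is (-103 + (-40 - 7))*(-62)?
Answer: 9300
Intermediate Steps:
(-103 + (-40 - 7))*(-62) = (-103 - 47)*(-62) = -150*(-62) = 9300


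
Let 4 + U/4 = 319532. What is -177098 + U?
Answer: 1101014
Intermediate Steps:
U = 1278112 (U = -16 + 4*319532 = -16 + 1278128 = 1278112)
-177098 + U = -177098 + 1278112 = 1101014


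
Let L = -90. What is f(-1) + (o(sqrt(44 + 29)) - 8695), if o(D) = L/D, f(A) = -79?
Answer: -8774 - 90*sqrt(73)/73 ≈ -8784.5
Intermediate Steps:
o(D) = -90/D
f(-1) + (o(sqrt(44 + 29)) - 8695) = -79 + (-90/sqrt(44 + 29) - 8695) = -79 + (-90*sqrt(73)/73 - 8695) = -79 + (-8695 - 90*sqrt(73)/73) = -8774 - 90*sqrt(73)/73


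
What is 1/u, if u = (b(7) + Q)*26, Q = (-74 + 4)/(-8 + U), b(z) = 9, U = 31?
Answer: 23/3562 ≈ 0.0064570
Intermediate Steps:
Q = -70/23 (Q = (-74 + 4)/(-8 + 31) = -70/23 ≈ -3.0435)
u = 3562/23 (u = (9 - 70/23)*26 = (137/23)*26 = 3562/23 ≈ 154.87)
1/u = 1/(3562/23) = 23/3562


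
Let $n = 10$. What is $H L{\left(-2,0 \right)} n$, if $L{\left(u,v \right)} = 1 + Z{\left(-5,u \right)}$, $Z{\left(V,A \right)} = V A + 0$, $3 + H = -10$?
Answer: $-1430$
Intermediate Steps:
$H = -13$ ($H = -3 - 10 = -13$)
$Z{\left(V,A \right)} = A V$ ($Z{\left(V,A \right)} = A V + 0 = A V$)
$L{\left(u,v \right)} = 1 - 5 u$ ($L{\left(u,v \right)} = 1 + u \left(-5\right) = 1 - 5 u$)
$H L{\left(-2,0 \right)} n = - 13 \left(1 - -10\right) 10 = - 13 \left(1 + 10\right) 10 = \left(-13\right) 11 \cdot 10 = \left(-143\right) 10 = -1430$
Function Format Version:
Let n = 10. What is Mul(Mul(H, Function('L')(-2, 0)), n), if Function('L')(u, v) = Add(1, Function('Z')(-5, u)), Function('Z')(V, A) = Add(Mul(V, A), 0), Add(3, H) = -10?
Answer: -1430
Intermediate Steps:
H = -13 (H = Add(-3, -10) = -13)
Function('Z')(V, A) = Mul(A, V) (Function('Z')(V, A) = Add(Mul(A, V), 0) = Mul(A, V))
Function('L')(u, v) = Add(1, Mul(-5, u)) (Function('L')(u, v) = Add(1, Mul(u, -5)) = Add(1, Mul(-5, u)))
Mul(Mul(H, Function('L')(-2, 0)), n) = Mul(Mul(-13, Add(1, Mul(-5, -2))), 10) = Mul(Mul(-13, Add(1, 10)), 10) = Mul(Mul(-13, 11), 10) = Mul(-143, 10) = -1430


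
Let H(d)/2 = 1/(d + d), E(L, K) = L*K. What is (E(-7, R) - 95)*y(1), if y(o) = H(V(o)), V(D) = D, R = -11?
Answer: -18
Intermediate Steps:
E(L, K) = K*L
H(d) = 1/d (H(d) = 2/(d + d) = 2/((2*d)) = 2*(1/(2*d)) = 1/d)
y(o) = 1/o
(E(-7, R) - 95)*y(1) = (-11*(-7) - 95)/1 = (77 - 95)*1 = -18*1 = -18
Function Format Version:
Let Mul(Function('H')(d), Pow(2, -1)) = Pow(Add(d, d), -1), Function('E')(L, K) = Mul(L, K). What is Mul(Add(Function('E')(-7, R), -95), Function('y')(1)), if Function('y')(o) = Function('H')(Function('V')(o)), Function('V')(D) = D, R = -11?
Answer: -18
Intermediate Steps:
Function('E')(L, K) = Mul(K, L)
Function('H')(d) = Pow(d, -1) (Function('H')(d) = Mul(2, Pow(Add(d, d), -1)) = Mul(2, Pow(Mul(2, d), -1)) = Mul(2, Mul(Rational(1, 2), Pow(d, -1))) = Pow(d, -1))
Function('y')(o) = Pow(o, -1)
Mul(Add(Function('E')(-7, R), -95), Function('y')(1)) = Mul(Add(Mul(-11, -7), -95), Pow(1, -1)) = Mul(Add(77, -95), 1) = Mul(-18, 1) = -18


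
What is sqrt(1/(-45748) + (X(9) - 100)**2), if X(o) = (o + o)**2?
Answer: 3*sqrt(2917008942971)/22874 ≈ 224.00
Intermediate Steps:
X(o) = 4*o**2 (X(o) = (2*o)**2 = 4*o**2)
sqrt(1/(-45748) + (X(9) - 100)**2) = sqrt(1/(-45748) + (4*9**2 - 100)**2) = sqrt(-1/45748 + (4*81 - 100)**2) = sqrt(-1/45748 + (324 - 100)**2) = sqrt(-1/45748 + 224**2) = sqrt(-1/45748 + 50176) = sqrt(2295451647/45748) = 3*sqrt(2917008942971)/22874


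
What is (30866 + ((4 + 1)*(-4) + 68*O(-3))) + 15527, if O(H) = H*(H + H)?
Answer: 47597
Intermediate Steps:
O(H) = 2*H² (O(H) = H*(2*H) = 2*H²)
(30866 + ((4 + 1)*(-4) + 68*O(-3))) + 15527 = (30866 + ((4 + 1)*(-4) + 68*(2*(-3)²))) + 15527 = (30866 + (5*(-4) + 68*(2*9))) + 15527 = (30866 + (-20 + 68*18)) + 15527 = (30866 + (-20 + 1224)) + 15527 = (30866 + 1204) + 15527 = 32070 + 15527 = 47597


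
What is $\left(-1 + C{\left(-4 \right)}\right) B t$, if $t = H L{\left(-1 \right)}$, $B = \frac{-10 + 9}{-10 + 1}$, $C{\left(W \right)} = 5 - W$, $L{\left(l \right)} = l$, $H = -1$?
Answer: $\frac{8}{9} \approx 0.88889$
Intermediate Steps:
$B = \frac{1}{9}$ ($B = - \frac{1}{-9} = \left(-1\right) \left(- \frac{1}{9}\right) = \frac{1}{9} \approx 0.11111$)
$t = 1$ ($t = \left(-1\right) \left(-1\right) = 1$)
$\left(-1 + C{\left(-4 \right)}\right) B t = \left(-1 + \left(5 - -4\right)\right) \frac{1}{9} \cdot 1 = \left(-1 + \left(5 + 4\right)\right) \frac{1}{9} \cdot 1 = \left(-1 + 9\right) \frac{1}{9} \cdot 1 = 8 \cdot \frac{1}{9} \cdot 1 = \frac{8}{9} \cdot 1 = \frac{8}{9}$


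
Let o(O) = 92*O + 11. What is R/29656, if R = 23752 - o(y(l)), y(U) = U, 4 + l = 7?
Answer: 23465/29656 ≈ 0.79124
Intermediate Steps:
l = 3 (l = -4 + 7 = 3)
o(O) = 11 + 92*O
R = 23465 (R = 23752 - (11 + 92*3) = 23752 - (11 + 276) = 23752 - 1*287 = 23752 - 287 = 23465)
R/29656 = 23465/29656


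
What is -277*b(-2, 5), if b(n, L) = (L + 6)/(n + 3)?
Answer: -3047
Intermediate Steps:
b(n, L) = (6 + L)/(3 + n)
-277*b(-2, 5) = -277*(6 + 5)/(3 - 2) = -277*11/1 = -277*11 = -3047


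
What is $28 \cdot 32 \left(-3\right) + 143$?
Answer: $-2545$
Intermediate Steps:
$28 \cdot 32 \left(-3\right) + 143 = 28 \left(-96\right) + 143 = -2688 + 143 = -2545$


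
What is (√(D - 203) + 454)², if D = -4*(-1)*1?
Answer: (454 + I*√199)² ≈ 2.0592e+5 + 12809.0*I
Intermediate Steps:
D = 4 (D = 4*1 = 4)
(√(D - 203) + 454)² = (√(4 - 203) + 454)² = (√(-199) + 454)² = (I*√199 + 454)² = (454 + I*√199)²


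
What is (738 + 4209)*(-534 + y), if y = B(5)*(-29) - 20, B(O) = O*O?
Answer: -6327213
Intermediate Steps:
B(O) = O²
y = -745 (y = 5²*(-29) - 20 = 25*(-29) - 20 = -725 - 20 = -745)
(738 + 4209)*(-534 + y) = (738 + 4209)*(-534 - 745) = 4947*(-1279) = -6327213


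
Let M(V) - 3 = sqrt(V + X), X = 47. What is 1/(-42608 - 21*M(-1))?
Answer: -42671/1820793955 + 21*sqrt(46)/1820793955 ≈ -2.3357e-5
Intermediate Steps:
M(V) = 3 + sqrt(47 + V) (M(V) = 3 + sqrt(V + 47) = 3 + sqrt(47 + V))
1/(-42608 - 21*M(-1)) = 1/(-42608 - 21*(3 + sqrt(47 - 1))) = 1/(-42608 - 21*(3 + sqrt(46))) = 1/(-42608 + (-63 - 21*sqrt(46))) = 1/(-42671 - 21*sqrt(46))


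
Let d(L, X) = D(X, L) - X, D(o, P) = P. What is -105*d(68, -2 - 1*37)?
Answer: -11235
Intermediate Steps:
d(L, X) = L - X
-105*d(68, -2 - 1*37) = -105*(68 - (-2 - 1*37)) = -105*(68 - (-2 - 37)) = -105*(68 - 1*(-39)) = -105*(68 + 39) = -105*107 = -11235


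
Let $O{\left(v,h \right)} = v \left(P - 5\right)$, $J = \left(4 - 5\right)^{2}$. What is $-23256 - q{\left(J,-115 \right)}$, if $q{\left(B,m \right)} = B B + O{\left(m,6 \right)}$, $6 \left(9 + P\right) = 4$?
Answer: $- \frac{74371}{3} \approx -24790.0$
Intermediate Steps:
$P = - \frac{25}{3}$ ($P = -9 + \frac{1}{6} \cdot 4 = -9 + \frac{2}{3} = - \frac{25}{3} \approx -8.3333$)
$J = 1$ ($J = \left(-1\right)^{2} = 1$)
$O{\left(v,h \right)} = - \frac{40 v}{3}$ ($O{\left(v,h \right)} = v \left(- \frac{25}{3} - 5\right) = v \left(- \frac{40}{3}\right) = - \frac{40 v}{3}$)
$q{\left(B,m \right)} = B^{2} - \frac{40 m}{3}$ ($q{\left(B,m \right)} = B B - \frac{40 m}{3} = B^{2} - \frac{40 m}{3}$)
$-23256 - q{\left(J,-115 \right)} = -23256 - \left(1^{2} - - \frac{4600}{3}\right) = -23256 - \left(1 + \frac{4600}{3}\right) = -23256 - \frac{4603}{3} = - \frac{74371}{3}$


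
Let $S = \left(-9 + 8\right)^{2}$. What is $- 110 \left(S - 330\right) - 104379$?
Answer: $-68189$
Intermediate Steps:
$S = 1$ ($S = \left(-1\right)^{2} = 1$)
$- 110 \left(S - 330\right) - 104379 = - 110 \left(1 - 330\right) - 104379 = \left(-110\right) \left(-329\right) - 104379 = 36190 - 104379 = -68189$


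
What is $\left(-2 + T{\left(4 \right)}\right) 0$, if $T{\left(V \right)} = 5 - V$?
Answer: $0$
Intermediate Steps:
$\left(-2 + T{\left(4 \right)}\right) 0 = \left(-2 + \left(5 - 4\right)\right) 0 = \left(-2 + 1\right) 0 = \left(-1\right) 0 = 0$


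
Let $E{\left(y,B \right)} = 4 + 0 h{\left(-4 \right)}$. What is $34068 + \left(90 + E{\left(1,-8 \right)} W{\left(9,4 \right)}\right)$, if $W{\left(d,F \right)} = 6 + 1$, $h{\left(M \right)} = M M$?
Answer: $34186$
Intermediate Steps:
$h{\left(M \right)} = M^{2}$
$W{\left(d,F \right)} = 7$
$E{\left(y,B \right)} = 4$ ($E{\left(y,B \right)} = 4 + 0 \left(-4\right)^{2} = 4 + 0 \cdot 16 = 4 + 0 = 4$)
$34068 + \left(90 + E{\left(1,-8 \right)} W{\left(9,4 \right)}\right) = 34068 + \left(90 + 4 \cdot 7\right) = 34068 + \left(90 + 28\right) = 34068 + 118 = 34186$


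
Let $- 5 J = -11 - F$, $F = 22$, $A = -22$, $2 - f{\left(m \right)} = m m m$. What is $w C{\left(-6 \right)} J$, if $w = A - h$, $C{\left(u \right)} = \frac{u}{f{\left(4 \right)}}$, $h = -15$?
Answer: $- \frac{693}{155} \approx -4.471$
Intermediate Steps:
$f{\left(m \right)} = 2 - m^{3}$ ($f{\left(m \right)} = 2 - m m m = 2 - m^{2} m = 2 - m^{3}$)
$C{\left(u \right)} = - \frac{u}{62}$ ($C{\left(u \right)} = \frac{u}{2 - 4^{3}} = \frac{u}{2 - 64} = \frac{u}{-62} = u \left(- \frac{1}{62}\right) = - \frac{u}{62}$)
$J = \frac{33}{5}$ ($J = - \frac{-11 - 22}{5} = \left(- \frac{1}{5}\right) \left(-33\right) = \frac{33}{5} \approx 6.6$)
$w = -7$ ($w = -22 - -15 = -22 + 15 = -7$)
$w C{\left(-6 \right)} J = - 7 \left(\left(- \frac{1}{62}\right) \left(-6\right)\right) \frac{33}{5} = \left(-7\right) \frac{3}{31} \cdot \frac{33}{5} = \left(- \frac{21}{31}\right) \frac{33}{5} = - \frac{693}{155}$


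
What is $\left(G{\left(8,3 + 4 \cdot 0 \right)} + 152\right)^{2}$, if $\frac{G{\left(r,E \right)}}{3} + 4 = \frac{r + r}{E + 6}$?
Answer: $\frac{190096}{9} \approx 21122.0$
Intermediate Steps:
$G{\left(r,E \right)} = -12 + \frac{6 r}{6 + E}$ ($G{\left(r,E \right)} = -12 + 3 \frac{r + r}{E + 6} = -12 + 3 \frac{2 r}{6 + E} = -12 + \frac{6 r}{6 + E}$)
$\left(G{\left(8,3 + 4 \cdot 0 \right)} + 152\right)^{2} = \left(\frac{6 \left(-12 + 8 - 2 \left(3 + 4 \cdot 0\right)\right)}{6 + \left(3 + 4 \cdot 0\right)} + 152\right)^{2} = \left(\frac{6 \left(-12 + 8 - 2 \left(3 + 0\right)\right)}{6 + \left(3 + 0\right)} + 152\right)^{2} = \left(\frac{6 \left(-12 + 8 - 6\right)}{6 + 3} + 152\right)^{2} = \left(\frac{6 \left(-12 + 8 - 6\right)}{9} + 152\right)^{2} = \left(6 \cdot \frac{1}{9} \left(-10\right) + 152\right)^{2} = \left(- \frac{20}{3} + 152\right)^{2} = \left(\frac{436}{3}\right)^{2} = \frac{190096}{9}$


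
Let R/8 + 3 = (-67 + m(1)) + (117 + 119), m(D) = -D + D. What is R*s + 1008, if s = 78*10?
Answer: 1036848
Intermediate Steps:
s = 780
m(D) = 0
R = 1328 (R = -24 + 8*((-67 + 0) + (117 + 119)) = -24 + 8*(-67 + 236) = -24 + 8*169 = -24 + 1352 = 1328)
R*s + 1008 = 1328*780 + 1008 = 1035840 + 1008 = 1036848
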